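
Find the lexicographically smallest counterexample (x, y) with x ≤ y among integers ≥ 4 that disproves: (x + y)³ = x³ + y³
(x, y) = (4, 4)

Substituting (4, 4) into the claim:
LHS = (4 + 4)³ = 512
RHS = 4³ + 4³ = 128

Since LHS ≠ RHS, this pair disproves the claim, and no lexicographically smaller pair (x ≤ y, integers ≥ 4) does.

For instance (8, 9) is also a counterexample (LHS = 4913, RHS = 1241), but it's lexicographically larger.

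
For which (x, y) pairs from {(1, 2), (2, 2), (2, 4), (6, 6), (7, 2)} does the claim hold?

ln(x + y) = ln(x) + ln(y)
Testing each pair:
(1, 2): LHS = ln(3) ≈ 1.099, RHS = ln(2) ≈ 0.6931 → fails
(2, 2): LHS = ln(4) ≈ 1.386, RHS = 2·ln(2) ≈ 1.386 → holds
(2, 4): LHS = ln(6) ≈ 1.792, RHS = ln(2) + ln(4) ≈ 2.079 → fails
(6, 6): LHS = ln(12) ≈ 2.485, RHS = 2·ln(6) ≈ 3.584 → fails
(7, 2): LHS = ln(9) ≈ 2.197, RHS = ln(2) + ln(7) ≈ 2.639 → fails

1 of 5 pairs satisfies the claim.

Answer: (2, 2)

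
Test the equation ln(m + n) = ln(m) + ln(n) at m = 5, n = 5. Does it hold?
Fails

Substituting m = 5, n = 5:

LHS = ln(5 + 5) = ln(10) ≈ 2.303
RHS = ln(5) + ln(5) = 2·ln(5) ≈ 3.219

LHS ≠ RHS, so the equation does not hold at this point.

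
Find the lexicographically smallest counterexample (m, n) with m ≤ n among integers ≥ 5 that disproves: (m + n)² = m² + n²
Substituting (5, 5) into the claim:
LHS = (5 + 5)² = 100
RHS = 5² + 5² = 50

Since LHS ≠ RHS, this pair disproves the claim, and no lexicographically smaller pair (m ≤ n, integers ≥ 5) does.

For instance (7, 10) is also a counterexample (LHS = 289, RHS = 149), but it's lexicographically larger.

Answer: (m, n) = (5, 5)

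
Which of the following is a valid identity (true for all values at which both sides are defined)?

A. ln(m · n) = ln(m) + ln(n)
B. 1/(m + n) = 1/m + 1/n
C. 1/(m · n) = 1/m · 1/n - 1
A

A: holds — e.g. at (2, 7), both sides equal ln(14) ≈ 2.639.
B: fails at (2, 4) — LHS = 1/6, RHS = 3/4.
C: fails at (2, 5) — LHS = 1/10, RHS = -9/10.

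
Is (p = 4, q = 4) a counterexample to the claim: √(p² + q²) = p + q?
Substituting p = 4, q = 4:
LHS = √(4² + 4²) = 4·√(2) ≈ 5.657
RHS = 4 + 4 = 8

Since LHS ≠ RHS, this pair disproves the claim.

Answer: Yes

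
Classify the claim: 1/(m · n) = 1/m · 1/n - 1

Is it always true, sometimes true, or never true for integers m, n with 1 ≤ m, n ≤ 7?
The claim fails for every pair in the range. For instance at (m, n) = (5, 1): LHS = 1/5, RHS = -4/5.

Answer: Never true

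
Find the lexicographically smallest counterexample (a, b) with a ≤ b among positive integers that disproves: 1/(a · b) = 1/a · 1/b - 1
Substituting (1, 1) into the claim:
LHS = 1/(1 · 1) = 1
RHS = 1/1 · 1/1 - 1 = 0

Since LHS ≠ RHS, this pair disproves the claim, and no lexicographically smaller pair (a ≤ b, positive integers) does.

For instance (2, 2) is also a counterexample (LHS = 1/4, RHS = -3/4), but it's lexicographically larger.

Answer: (a, b) = (1, 1)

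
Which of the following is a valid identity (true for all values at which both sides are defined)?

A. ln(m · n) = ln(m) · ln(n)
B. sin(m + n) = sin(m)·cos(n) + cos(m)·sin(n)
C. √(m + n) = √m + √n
A: fails at (3, 7) — LHS = ln(21) ≈ 3.045, RHS = ln(3)·ln(7) ≈ 2.138.
B: holds — e.g. at (1, 2), both sides equal sin(3) ≈ 0.1411.
C: fails at (5, 5) — LHS = √(10) ≈ 3.162, RHS = 2·√(5) ≈ 4.472.

Answer: B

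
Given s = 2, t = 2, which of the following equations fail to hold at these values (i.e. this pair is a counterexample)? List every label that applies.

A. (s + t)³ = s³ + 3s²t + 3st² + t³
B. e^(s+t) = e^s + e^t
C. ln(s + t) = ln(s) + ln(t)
Evaluating each claim at the given values:
A. LHS = 64, RHS = 64 → holds here (LHS = RHS)
B. LHS = e^4 ≈ 54.6, RHS = 2·e^2 ≈ 14.78 → fails here (LHS ≠ RHS)
C. LHS = ln(4) ≈ 1.386, RHS = 2·ln(2) ≈ 1.386 → holds here (LHS = RHS)

Answer: B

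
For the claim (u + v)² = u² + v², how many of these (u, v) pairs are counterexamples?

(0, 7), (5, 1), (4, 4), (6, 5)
3

Testing each pair:
(0, 7): LHS = 49, RHS = 49 → satisfies claim
(5, 1): LHS = 36, RHS = 26 → counterexample
(4, 4): LHS = 64, RHS = 32 → counterexample
(6, 5): LHS = 121, RHS = 61 → counterexample

That makes 3 counterexamples.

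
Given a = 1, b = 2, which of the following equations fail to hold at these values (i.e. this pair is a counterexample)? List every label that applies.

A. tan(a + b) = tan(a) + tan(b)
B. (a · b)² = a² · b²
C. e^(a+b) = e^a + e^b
Evaluating each claim at the given values:
A. LHS = tan(3) ≈ -0.1425, RHS = tan(2) + tan(1) ≈ -0.6276 → fails here (LHS ≠ RHS)
B. LHS = 4, RHS = 4 → holds here (LHS = RHS)
C. LHS = e^3 ≈ 20.09, RHS = e + e^2 ≈ 10.11 → fails here (LHS ≠ RHS)

Answer: A, C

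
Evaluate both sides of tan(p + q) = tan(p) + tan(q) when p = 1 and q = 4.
LHS = tan(1 + 4) = tan(5) ≈ -3.381
RHS = tan(1) + tan(4) ≈ 2.715

LHS ≠ RHS (they differ by about 6.096), so the equation does not hold here.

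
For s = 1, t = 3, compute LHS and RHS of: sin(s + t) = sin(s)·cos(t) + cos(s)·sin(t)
LHS = sin(1 + 3) = sin(4) ≈ -0.7568
RHS = sin(1)·cos(3) + cos(1)·sin(3) = sin(1)·cos(3) + sin(3)·cos(1) ≈ -0.7568

LHS = RHS: the two sides agree.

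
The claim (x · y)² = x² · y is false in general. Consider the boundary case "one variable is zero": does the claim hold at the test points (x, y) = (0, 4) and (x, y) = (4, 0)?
Yes, holds at both test points

At (0, 4): LHS = 0, RHS = 0 → equal
At (4, 0): LHS = 0, RHS = 0 → equal

So the claim does hold at both of these boundary points, even though it is not an identity.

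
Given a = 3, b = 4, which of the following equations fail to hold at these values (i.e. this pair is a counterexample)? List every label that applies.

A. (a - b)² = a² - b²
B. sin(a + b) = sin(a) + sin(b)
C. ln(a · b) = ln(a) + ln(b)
A, B

Evaluating each claim at the given values:
A. LHS = 1, RHS = -7 → fails here (LHS ≠ RHS)
B. LHS = sin(7) ≈ 0.657, RHS = sin(4) + sin(3) ≈ -0.6157 → fails here (LHS ≠ RHS)
C. LHS = ln(12) ≈ 2.485, RHS = ln(3) + ln(4) ≈ 2.485 → holds here (LHS = RHS)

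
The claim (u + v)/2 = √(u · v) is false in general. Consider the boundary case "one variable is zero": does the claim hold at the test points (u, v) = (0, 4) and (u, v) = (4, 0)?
At (0, 4): LHS = 2 ≠ RHS = 0
At (4, 0): LHS = 2 ≠ RHS = 0

Answer: No, fails at both test points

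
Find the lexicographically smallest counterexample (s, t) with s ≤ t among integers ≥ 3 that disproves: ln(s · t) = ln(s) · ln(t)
Substituting (3, 3) into the claim:
LHS = ln(3 · 3) = ln(9) ≈ 2.197
RHS = ln(3) · ln(3) = ln(3)² ≈ 1.207

Since LHS ≠ RHS, this pair disproves the claim, and no lexicographically smaller pair (s ≤ t, integers ≥ 3) does.

For instance (6, 8) is also a counterexample (LHS = ln(48) ≈ 3.871, RHS = ln(6)·ln(8) ≈ 3.726), but it's lexicographically larger.

Answer: (s, t) = (3, 3)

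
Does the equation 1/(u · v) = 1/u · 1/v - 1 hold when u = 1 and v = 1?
Fails

Substituting u = 1, v = 1:

LHS = 1/(1 · 1) = 1
RHS = 1/1 · 1/1 - 1 = 0

LHS ≠ RHS, so the equation does not hold at this point.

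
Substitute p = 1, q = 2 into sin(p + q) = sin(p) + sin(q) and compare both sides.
LHS = sin(1 + 2) = sin(3) ≈ 0.1411
RHS = sin(1) + sin(2) ≈ 1.751

LHS ≠ RHS (they differ by about 1.61), so the equation does not hold here.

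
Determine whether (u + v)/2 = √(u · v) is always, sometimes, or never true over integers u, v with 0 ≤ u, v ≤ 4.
Sometimes true

It holds at (u, v) = (2, 2) (both sides equal 2), but fails at (u, v) = (2, 1) (LHS = 3/2, RHS = √(2) ≈ 1.414).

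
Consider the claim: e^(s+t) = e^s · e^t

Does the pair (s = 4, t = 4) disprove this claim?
Substituting s = 4, t = 4:
LHS = e^(4+4) = e^8 ≈ 2981
RHS = e^4 · e^4 = e^8 ≈ 2981

The sides agree, so this pair does not disprove the claim.

Answer: No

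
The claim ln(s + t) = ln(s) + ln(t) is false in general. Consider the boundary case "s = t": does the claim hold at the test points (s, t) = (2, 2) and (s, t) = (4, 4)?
Only at (2, 2)

At (2, 2): LHS = ln(4) ≈ 1.386, RHS = 2·ln(2) ≈ 1.386 → equal
At (4, 4): LHS = ln(8) ≈ 2.079 ≠ RHS = 2·ln(4) ≈ 2.773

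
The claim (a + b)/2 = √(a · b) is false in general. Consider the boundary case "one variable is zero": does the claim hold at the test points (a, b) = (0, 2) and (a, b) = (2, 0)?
No, fails at both test points

At (0, 2): LHS = 1 ≠ RHS = 0
At (2, 0): LHS = 1 ≠ RHS = 0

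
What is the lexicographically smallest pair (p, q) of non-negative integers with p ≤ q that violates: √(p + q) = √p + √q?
At (0, 0): both sides equal 0, so it holds there.
At (0, 2): both sides equal √(2) ≈ 1.414, so it holds there.

Substituting (1, 1) into the claim:
LHS = √(1 + 1) = √(2) ≈ 1.414
RHS = √1 + √1 = 2

Since LHS ≠ RHS, this pair disproves the claim, and no lexicographically smaller pair (p ≤ q, non-negative integers) does.

For instance (4, 6) is also a counterexample (LHS = √(10) ≈ 3.162, RHS = 2 + √(6) ≈ 4.449), but it's lexicographically larger.

Answer: (p, q) = (1, 1)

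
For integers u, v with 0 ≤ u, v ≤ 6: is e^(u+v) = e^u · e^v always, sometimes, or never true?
Always true

The identity holds for every pair in the range. For instance at (u, v) = (2, 5): both sides equal e^7 ≈ 1097.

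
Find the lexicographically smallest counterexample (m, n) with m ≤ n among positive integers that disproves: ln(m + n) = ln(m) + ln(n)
Substituting (1, 1) into the claim:
LHS = ln(1 + 1) = ln(2) ≈ 0.6931
RHS = ln(1) + ln(1) = 0

Since LHS ≠ RHS, this pair disproves the claim, and no lexicographically smaller pair (m ≤ n, positive integers) does.

For instance (4, 8) is also a counterexample (LHS = ln(12) ≈ 2.485, RHS = ln(4) + ln(8) ≈ 3.466), but it's lexicographically larger.

Answer: (m, n) = (1, 1)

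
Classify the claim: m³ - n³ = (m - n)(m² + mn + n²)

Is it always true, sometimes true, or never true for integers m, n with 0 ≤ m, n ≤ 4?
The identity holds for every pair in the range. For instance at (m, n) = (3, 2): both sides equal 19.

Answer: Always true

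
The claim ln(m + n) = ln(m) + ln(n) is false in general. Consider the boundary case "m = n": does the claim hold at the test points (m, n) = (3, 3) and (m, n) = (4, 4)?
No, fails at both test points

At (3, 3): LHS = ln(6) ≈ 1.792 ≠ RHS = 2·ln(3) ≈ 2.197
At (4, 4): LHS = ln(8) ≈ 2.079 ≠ RHS = 2·ln(4) ≈ 2.773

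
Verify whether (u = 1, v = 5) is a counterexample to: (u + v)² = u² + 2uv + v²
No

Substituting u = 1, v = 5:
LHS = (1 + 5)² = 36
RHS = 1² + 2·1·5 + 5² = 36

The sides agree, so this pair does not disprove the claim.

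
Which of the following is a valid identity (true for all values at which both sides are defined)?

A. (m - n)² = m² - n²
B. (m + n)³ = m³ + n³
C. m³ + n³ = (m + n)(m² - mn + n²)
C

A: fails at (3, 4) — LHS = 1, RHS = -7.
B: fails at (3, 5) — LHS = 512, RHS = 152.
C: holds — e.g. at (5, 8), both sides equal 637.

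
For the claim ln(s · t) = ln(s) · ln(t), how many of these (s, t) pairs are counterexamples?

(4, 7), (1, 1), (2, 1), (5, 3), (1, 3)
4

Testing each pair:
(4, 7): LHS = ln(28) ≈ 3.332, RHS = ln(4)·ln(7) ≈ 2.698 → counterexample
(1, 1): LHS = 0, RHS = 0 → satisfies claim
(2, 1): LHS = ln(2) ≈ 0.6931, RHS = 0 → counterexample
(5, 3): LHS = ln(15) ≈ 2.708, RHS = ln(3)·ln(5) ≈ 1.768 → counterexample
(1, 3): LHS = ln(3) ≈ 1.099, RHS = 0 → counterexample

That makes 4 counterexamples.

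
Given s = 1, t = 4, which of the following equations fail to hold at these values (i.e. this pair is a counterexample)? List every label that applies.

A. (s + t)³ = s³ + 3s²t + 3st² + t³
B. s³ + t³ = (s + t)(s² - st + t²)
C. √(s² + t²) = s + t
C

Evaluating each claim at the given values:
A. LHS = 125, RHS = 125 → holds here (LHS = RHS)
B. LHS = 65, RHS = 65 → holds here (LHS = RHS)
C. LHS = √(17) ≈ 4.123, RHS = 5 → fails here (LHS ≠ RHS)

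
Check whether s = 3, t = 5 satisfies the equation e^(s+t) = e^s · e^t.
Substituting s = 3, t = 5:

LHS = e^(3+5) = e^8 ≈ 2981
RHS = e^3 · e^5 = e^8 ≈ 2981

LHS = RHS, so the equation holds at this point.

Answer: Holds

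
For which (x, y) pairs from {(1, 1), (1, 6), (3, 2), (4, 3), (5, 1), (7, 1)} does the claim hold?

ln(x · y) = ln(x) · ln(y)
(1, 1)

Testing each pair:
(1, 1): LHS = 0, RHS = 0 → holds
(1, 6): LHS = ln(6) ≈ 1.792, RHS = 0 → fails
(3, 2): LHS = ln(6) ≈ 1.792, RHS = ln(2)·ln(3) ≈ 0.7615 → fails
(4, 3): LHS = ln(12) ≈ 2.485, RHS = ln(3)·ln(4) ≈ 1.523 → fails
(5, 1): LHS = ln(5) ≈ 1.609, RHS = 0 → fails
(7, 1): LHS = ln(7) ≈ 1.946, RHS = 0 → fails

1 of 6 pairs satisfies the claim.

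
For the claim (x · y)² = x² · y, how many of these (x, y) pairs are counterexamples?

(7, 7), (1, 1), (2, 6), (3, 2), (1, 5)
Testing each pair:
(7, 7): LHS = 2401, RHS = 343 → counterexample
(1, 1): LHS = 1, RHS = 1 → satisfies claim
(2, 6): LHS = 144, RHS = 24 → counterexample
(3, 2): LHS = 36, RHS = 18 → counterexample
(1, 5): LHS = 25, RHS = 5 → counterexample

That makes 4 counterexamples.

Answer: 4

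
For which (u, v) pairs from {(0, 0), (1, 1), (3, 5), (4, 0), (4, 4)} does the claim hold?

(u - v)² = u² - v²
(0, 0), (1, 1), (4, 0), (4, 4)

Testing each pair:
(0, 0): LHS = 0, RHS = 0 → holds
(1, 1): LHS = 0, RHS = 0 → holds
(3, 5): LHS = 4, RHS = -16 → fails
(4, 0): LHS = 16, RHS = 16 → holds
(4, 4): LHS = 0, RHS = 0 → holds

4 of 5 pairs satisfy the claim.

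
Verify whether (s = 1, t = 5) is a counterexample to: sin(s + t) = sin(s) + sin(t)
Yes

Substituting s = 1, t = 5:
LHS = sin(1 + 5) = sin(6) ≈ -0.2794
RHS = sin(1) + sin(5) ≈ -0.1175

Since LHS ≠ RHS, this pair disproves the claim.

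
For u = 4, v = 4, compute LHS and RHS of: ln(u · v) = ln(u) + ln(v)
LHS = ln(4 · 4) = ln(16) ≈ 2.773
RHS = ln(4) + ln(4) = 2·ln(4) ≈ 2.773

LHS = RHS: the two sides agree.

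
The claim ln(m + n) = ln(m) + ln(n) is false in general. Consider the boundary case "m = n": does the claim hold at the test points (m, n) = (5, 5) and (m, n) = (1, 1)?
At (5, 5): LHS = ln(10) ≈ 2.303 ≠ RHS = 2·ln(5) ≈ 3.219
At (1, 1): LHS = ln(2) ≈ 0.6931 ≠ RHS = 0

Answer: No, fails at both test points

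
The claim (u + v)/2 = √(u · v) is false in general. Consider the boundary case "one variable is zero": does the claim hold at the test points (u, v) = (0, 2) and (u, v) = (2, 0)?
At (0, 2): LHS = 1 ≠ RHS = 0
At (2, 0): LHS = 1 ≠ RHS = 0

Answer: No, fails at both test points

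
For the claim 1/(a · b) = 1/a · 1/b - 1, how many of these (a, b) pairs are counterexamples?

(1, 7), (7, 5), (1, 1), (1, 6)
4

Testing each pair:
(1, 7): LHS = 1/7, RHS = -6/7 → counterexample
(7, 5): LHS = 1/35, RHS = -34/35 → counterexample
(1, 1): LHS = 1, RHS = 0 → counterexample
(1, 6): LHS = 1/6, RHS = -5/6 → counterexample

That makes 4 counterexamples.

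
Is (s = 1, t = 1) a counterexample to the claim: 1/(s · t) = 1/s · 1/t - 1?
Yes

Substituting s = 1, t = 1:
LHS = 1/(1 · 1) = 1
RHS = 1/1 · 1/1 - 1 = 0

Since LHS ≠ RHS, this pair disproves the claim.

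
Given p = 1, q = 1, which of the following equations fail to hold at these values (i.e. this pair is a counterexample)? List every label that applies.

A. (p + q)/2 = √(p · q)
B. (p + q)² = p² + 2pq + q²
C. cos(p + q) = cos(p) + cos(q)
C

Evaluating each claim at the given values:
A. LHS = 1, RHS = 1 → holds here (LHS = RHS)
B. LHS = 4, RHS = 4 → holds here (LHS = RHS)
C. LHS = cos(2) ≈ -0.4161, RHS = 2·cos(1) ≈ 1.081 → fails here (LHS ≠ RHS)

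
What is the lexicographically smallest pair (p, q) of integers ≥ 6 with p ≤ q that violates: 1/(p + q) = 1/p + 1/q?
Substituting (6, 6) into the claim:
LHS = 1/(6 + 6) = 1/12
RHS = 1/6 + 1/6 = 1/3

Since LHS ≠ RHS, this pair disproves the claim, and no lexicographically smaller pair (p ≤ q, integers ≥ 6) does.

For instance (9, 9) is also a counterexample (LHS = 1/18, RHS = 2/9), but it's lexicographically larger.

Answer: (p, q) = (6, 6)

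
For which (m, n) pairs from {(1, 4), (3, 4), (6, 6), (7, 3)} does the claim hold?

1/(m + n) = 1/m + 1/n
None

Testing each pair:
(1, 4): LHS = 1/5, RHS = 5/4 → fails
(3, 4): LHS = 1/7, RHS = 7/12 → fails
(6, 6): LHS = 1/12, RHS = 1/3 → fails
(7, 3): LHS = 1/10, RHS = 10/21 → fails

No pair satisfies the claim.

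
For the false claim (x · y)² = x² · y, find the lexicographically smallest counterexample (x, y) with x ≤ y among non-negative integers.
(x, y) = (1, 2)

At (0, 2): both sides equal 0, so it holds there.

Substituting (1, 2) into the claim:
LHS = (1 · 2)² = 4
RHS = 1² · 2 = 2

Since LHS ≠ RHS, this pair disproves the claim, and no lexicographically smaller pair (x ≤ y, non-negative integers) does.

For instance (1, 6) is also a counterexample (LHS = 36, RHS = 6), but it's lexicographically larger.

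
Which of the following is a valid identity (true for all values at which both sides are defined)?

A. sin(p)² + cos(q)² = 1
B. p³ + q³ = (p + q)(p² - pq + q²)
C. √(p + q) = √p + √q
A: fails at (0, 1) — LHS = cos(1)² ≈ 0.2919, RHS = 1.
B: holds — e.g. at (1, 5), both sides equal 126.
C: fails at (1, 3) — LHS = 2, RHS = 1 + √(3) ≈ 2.732.

Answer: B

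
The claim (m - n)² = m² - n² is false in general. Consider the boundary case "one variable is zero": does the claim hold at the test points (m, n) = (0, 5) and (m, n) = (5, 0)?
At (0, 5): LHS = 25 ≠ RHS = -25
At (5, 0): LHS = 25, RHS = 25 → equal

Answer: Only at (5, 0)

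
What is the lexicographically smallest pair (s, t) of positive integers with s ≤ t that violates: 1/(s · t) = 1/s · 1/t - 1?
(s, t) = (1, 1)

Substituting (1, 1) into the claim:
LHS = 1/(1 · 1) = 1
RHS = 1/1 · 1/1 - 1 = 0

Since LHS ≠ RHS, this pair disproves the claim, and no lexicographically smaller pair (s ≤ t, positive integers) does.

For instance (4, 7) is also a counterexample (LHS = 1/28, RHS = -27/28), but it's lexicographically larger.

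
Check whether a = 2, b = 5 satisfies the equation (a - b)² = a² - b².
Fails

Substituting a = 2, b = 5:

LHS = (2 - 5)² = 9
RHS = 2² - 5² = -21

LHS ≠ RHS, so the equation does not hold at this point.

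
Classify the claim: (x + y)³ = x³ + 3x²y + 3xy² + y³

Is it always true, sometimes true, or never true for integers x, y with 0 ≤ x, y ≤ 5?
Always true

The identity holds for every pair in the range. For instance at (x, y) = (0, 4): both sides equal 64.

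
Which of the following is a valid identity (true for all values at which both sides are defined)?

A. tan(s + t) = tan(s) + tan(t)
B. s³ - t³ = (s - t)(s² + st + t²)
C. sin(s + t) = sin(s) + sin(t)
B

A: fails at (2, 7) — LHS = tan(9) ≈ -0.4523, RHS = tan(2) + tan(7) ≈ -1.314.
B: holds — e.g. at (4, 6), both sides equal -152.
C: fails at (1, 1) — LHS = sin(2) ≈ 0.9093, RHS = 2·sin(1) ≈ 1.683.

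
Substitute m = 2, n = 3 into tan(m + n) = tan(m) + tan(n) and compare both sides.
LHS = tan(2 + 3) = tan(5) ≈ -3.381
RHS = tan(2) + tan(3) ≈ -2.328

LHS ≠ RHS (they differ by about 1.053), so the equation does not hold here.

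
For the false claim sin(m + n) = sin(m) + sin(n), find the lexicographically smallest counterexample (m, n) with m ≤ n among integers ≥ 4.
(m, n) = (4, 4)

Substituting (4, 4) into the claim:
LHS = sin(4 + 4) = sin(8) ≈ 0.9894
RHS = sin(4) + sin(4) = 2·sin(4) ≈ -1.514

Since LHS ≠ RHS, this pair disproves the claim, and no lexicographically smaller pair (m ≤ n, integers ≥ 4) does.

For instance (4, 11) is also a counterexample (LHS = sin(15) ≈ 0.6503, RHS = sin(11) + sin(4) ≈ -1.757), but it's lexicographically larger.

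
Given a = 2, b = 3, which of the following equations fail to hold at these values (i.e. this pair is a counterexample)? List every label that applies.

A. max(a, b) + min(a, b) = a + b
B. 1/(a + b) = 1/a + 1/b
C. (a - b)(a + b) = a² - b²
Evaluating each claim at the given values:
A. LHS = 5, RHS = 5 → holds here (LHS = RHS)
B. LHS = 1/5, RHS = 5/6 → fails here (LHS ≠ RHS)
C. LHS = -5, RHS = -5 → holds here (LHS = RHS)

Answer: B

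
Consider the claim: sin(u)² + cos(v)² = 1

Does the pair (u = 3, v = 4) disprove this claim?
Substituting u = 3, v = 4:
LHS = sin(3)² + cos(4)² ≈ 0.4472
RHS = 1

Since LHS ≠ RHS, this pair disproves the claim.

Answer: Yes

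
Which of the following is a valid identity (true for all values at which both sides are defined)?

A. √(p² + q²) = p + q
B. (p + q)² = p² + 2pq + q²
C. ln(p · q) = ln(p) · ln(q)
A: fails at (6, 7) — LHS = √(85) ≈ 9.22, RHS = 13.
B: holds — e.g. at (1, 5), both sides equal 36.
C: fails at (2, 2) — LHS = ln(4) ≈ 1.386, RHS = ln(2)² ≈ 0.4805.

Answer: B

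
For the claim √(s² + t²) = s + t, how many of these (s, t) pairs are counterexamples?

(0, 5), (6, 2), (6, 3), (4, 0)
Testing each pair:
(0, 5): LHS = 5, RHS = 5 → satisfies claim
(6, 2): LHS = 2·√(10) ≈ 6.325, RHS = 8 → counterexample
(6, 3): LHS = 3·√(5) ≈ 6.708, RHS = 9 → counterexample
(4, 0): LHS = 4, RHS = 4 → satisfies claim

That makes 2 counterexamples.

Answer: 2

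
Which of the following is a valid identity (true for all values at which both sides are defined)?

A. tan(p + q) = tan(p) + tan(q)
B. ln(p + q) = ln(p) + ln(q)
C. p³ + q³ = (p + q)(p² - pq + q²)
A: fails at (3, 3) — LHS = tan(6) ≈ -0.291, RHS = 2·tan(3) ≈ -0.2851.
B: fails at (4, 6) — LHS = ln(10) ≈ 2.303, RHS = ln(4) + ln(6) ≈ 3.178.
C: holds — e.g. at (2, 2), both sides equal 16.

Answer: C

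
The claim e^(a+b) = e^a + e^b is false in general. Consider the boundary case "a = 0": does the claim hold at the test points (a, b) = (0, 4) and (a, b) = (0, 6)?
At (0, 4): LHS = e^4 ≈ 54.6 ≠ RHS = 1 + e^4 ≈ 55.6
At (0, 6): LHS = e^6 ≈ 403.4 ≠ RHS = 1 + e^6 ≈ 404.4

Answer: No, fails at both test points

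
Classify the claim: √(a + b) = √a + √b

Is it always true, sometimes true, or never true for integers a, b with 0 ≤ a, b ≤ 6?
Sometimes true

It holds at (a, b) = (0, 3) (both sides equal √(3) ≈ 1.732), but fails at (a, b) = (5, 4) (LHS = 3, RHS = 2 + √(5) ≈ 4.236).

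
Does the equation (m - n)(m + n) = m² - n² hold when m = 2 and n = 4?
Holds

Substituting m = 2, n = 4:

LHS = (2 - 4)(2 + 4) = -12
RHS = 2² - 4² = -12

LHS = RHS, so the equation holds at this point.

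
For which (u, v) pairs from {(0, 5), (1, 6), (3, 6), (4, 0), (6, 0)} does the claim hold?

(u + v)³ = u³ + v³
Testing each pair:
(0, 5): LHS = 125, RHS = 125 → holds
(1, 6): LHS = 343, RHS = 217 → fails
(3, 6): LHS = 729, RHS = 243 → fails
(4, 0): LHS = 64, RHS = 64 → holds
(6, 0): LHS = 216, RHS = 216 → holds

3 of 5 pairs satisfy the claim.

Answer: (0, 5), (4, 0), (6, 0)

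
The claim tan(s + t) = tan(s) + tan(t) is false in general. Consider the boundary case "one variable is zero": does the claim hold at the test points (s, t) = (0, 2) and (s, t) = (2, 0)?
Yes, holds at both test points

At (0, 2): LHS = tan(2) ≈ -2.185, RHS = tan(2) ≈ -2.185 → equal
At (2, 0): LHS = tan(2) ≈ -2.185, RHS = tan(2) ≈ -2.185 → equal

So the claim does hold at both of these boundary points, even though it is not an identity.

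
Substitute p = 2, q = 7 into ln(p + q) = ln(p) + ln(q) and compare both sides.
LHS = ln(2 + 7) = ln(9) ≈ 2.197
RHS = ln(2) + ln(7) ≈ 2.639

LHS ≠ RHS (they differ by about 0.4418), so the equation does not hold here.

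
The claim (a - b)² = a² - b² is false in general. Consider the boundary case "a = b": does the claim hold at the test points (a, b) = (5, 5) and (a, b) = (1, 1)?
At (5, 5): LHS = 0, RHS = 0 → equal
At (1, 1): LHS = 0, RHS = 0 → equal

So the claim does hold at both of these boundary points, even though it is not an identity.

Answer: Yes, holds at both test points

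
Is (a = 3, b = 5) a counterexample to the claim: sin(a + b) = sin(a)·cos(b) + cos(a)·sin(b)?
No

Substituting a = 3, b = 5:
LHS = sin(3 + 5) = sin(8) ≈ 0.9894
RHS = sin(3)·cos(5) + cos(3)·sin(5) = sin(3)·cos(5) + sin(5)·cos(3) ≈ 0.9894

The sides agree, so this pair does not disprove the claim.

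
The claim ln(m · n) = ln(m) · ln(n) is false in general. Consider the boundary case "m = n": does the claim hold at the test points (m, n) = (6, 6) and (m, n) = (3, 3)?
At (6, 6): LHS = ln(36) ≈ 3.584 ≠ RHS = ln(6)² ≈ 3.21
At (3, 3): LHS = ln(9) ≈ 2.197 ≠ RHS = ln(3)² ≈ 1.207

Answer: No, fails at both test points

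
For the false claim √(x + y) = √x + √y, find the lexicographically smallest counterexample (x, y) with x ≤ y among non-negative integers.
At (0, 0): both sides equal 0, so it holds there.
At (0, 7): both sides equal √(7) ≈ 2.646, so it holds there.

Substituting (1, 1) into the claim:
LHS = √(1 + 1) = √(2) ≈ 1.414
RHS = √1 + √1 = 2

Since LHS ≠ RHS, this pair disproves the claim, and no lexicographically smaller pair (x ≤ y, non-negative integers) does.

For instance (5, 6) is also a counterexample (LHS = √(11) ≈ 3.317, RHS = √(5) + √(6) ≈ 4.686), but it's lexicographically larger.

Answer: (x, y) = (1, 1)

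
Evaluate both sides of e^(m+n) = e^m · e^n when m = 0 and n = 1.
LHS = e^(0+1) = e ≈ 2.718
RHS = e^0 · e^1 = e ≈ 2.718

LHS = RHS: the two sides agree.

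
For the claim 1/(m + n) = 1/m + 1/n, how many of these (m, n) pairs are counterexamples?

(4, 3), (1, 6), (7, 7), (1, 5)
4

Testing each pair:
(4, 3): LHS = 1/7, RHS = 7/12 → counterexample
(1, 6): LHS = 1/7, RHS = 7/6 → counterexample
(7, 7): LHS = 1/14, RHS = 2/7 → counterexample
(1, 5): LHS = 1/6, RHS = 6/5 → counterexample

That makes 4 counterexamples.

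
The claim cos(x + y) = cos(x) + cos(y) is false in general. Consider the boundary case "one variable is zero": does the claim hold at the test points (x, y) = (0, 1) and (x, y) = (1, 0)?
No, fails at both test points

At (0, 1): LHS = cos(1) ≈ 0.5403 ≠ RHS = cos(1) + 1 ≈ 1.54
At (1, 0): LHS = cos(1) ≈ 0.5403 ≠ RHS = cos(1) + 1 ≈ 1.54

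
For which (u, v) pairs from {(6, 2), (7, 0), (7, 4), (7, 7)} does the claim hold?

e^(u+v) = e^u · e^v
All pairs

Testing each pair:
(6, 2): LHS = e^8 ≈ 2981, RHS = e^8 ≈ 2981 → holds
(7, 0): LHS = e^7 ≈ 1097, RHS = e^7 ≈ 1097 → holds
(7, 4): LHS = e^11 ≈ 59874.1, RHS = e^11 ≈ 59874.1 → holds
(7, 7): LHS = e^14 ≈ 1202604.3, RHS = e^14 ≈ 1202604.3 → holds

Every pair satisfies the claim.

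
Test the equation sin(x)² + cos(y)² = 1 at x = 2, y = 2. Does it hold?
Holds

Substituting x = 2, y = 2:

LHS = sin(2)² + cos(2)² = 1
RHS = 1

LHS = RHS, so the equation holds at this point.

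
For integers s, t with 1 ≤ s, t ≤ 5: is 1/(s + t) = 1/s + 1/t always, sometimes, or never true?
Never true

The claim fails for every pair in the range. For instance at (s, t) = (2, 1): LHS = 1/3, RHS = 3/2.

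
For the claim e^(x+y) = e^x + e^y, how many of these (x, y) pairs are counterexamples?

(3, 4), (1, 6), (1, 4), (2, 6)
Testing each pair:
(3, 4): LHS = e^7 ≈ 1097, RHS = e^3 + e^4 ≈ 74.68 → counterexample
(1, 6): LHS = e^7 ≈ 1097, RHS = e + e^6 ≈ 406.1 → counterexample
(1, 4): LHS = e^5 ≈ 148.4, RHS = e + e^4 ≈ 57.32 → counterexample
(2, 6): LHS = e^8 ≈ 2981, RHS = e^2 + e^6 ≈ 410.8 → counterexample

That makes 4 counterexamples.

Answer: 4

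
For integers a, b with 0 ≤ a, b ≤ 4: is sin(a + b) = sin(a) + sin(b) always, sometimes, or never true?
It holds at (a, b) = (0, 2) (both sides equal sin(2) ≈ 0.9093), but fails at (a, b) = (4, 1) (LHS = sin(5) ≈ -0.9589, RHS = sin(4) + sin(1) ≈ 0.08467).

Answer: Sometimes true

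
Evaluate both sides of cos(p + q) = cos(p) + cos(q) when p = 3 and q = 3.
LHS = cos(3 + 3) = cos(6) ≈ 0.9602
RHS = cos(3) + cos(3) = 2·cos(3) ≈ -1.98

LHS ≠ RHS (they differ by about 2.94), so the equation does not hold here.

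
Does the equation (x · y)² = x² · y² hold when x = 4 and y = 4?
Holds

Substituting x = 4, y = 4:

LHS = (4 · 4)² = 256
RHS = 4² · 4² = 256

LHS = RHS, so the equation holds at this point.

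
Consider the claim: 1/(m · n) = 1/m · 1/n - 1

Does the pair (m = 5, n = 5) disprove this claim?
Yes

Substituting m = 5, n = 5:
LHS = 1/(5 · 5) = 1/25
RHS = 1/5 · 1/5 - 1 = -24/25

Since LHS ≠ RHS, this pair disproves the claim.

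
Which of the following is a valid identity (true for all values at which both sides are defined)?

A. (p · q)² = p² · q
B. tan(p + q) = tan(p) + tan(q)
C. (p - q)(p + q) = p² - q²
A: fails at (3, 4) — LHS = 144, RHS = 36.
B: fails at (2, 7) — LHS = tan(9) ≈ -0.4523, RHS = tan(2) + tan(7) ≈ -1.314.
C: holds — e.g. at (1, 5), both sides equal -24.

Answer: C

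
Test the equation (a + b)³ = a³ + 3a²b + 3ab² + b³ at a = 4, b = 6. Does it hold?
Holds

Substituting a = 4, b = 6:

LHS = (4 + 6)³ = 1000
RHS = 4³ + 3·4²·6 + 3·4·6² + 6³ = 1000

LHS = RHS, so the equation holds at this point.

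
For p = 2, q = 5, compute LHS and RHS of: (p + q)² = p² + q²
LHS = (2 + 5)² = 49
RHS = 2² + 5² = 29

LHS ≠ RHS, so the equation does not hold here.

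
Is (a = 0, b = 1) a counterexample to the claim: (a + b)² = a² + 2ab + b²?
No

Substituting a = 0, b = 1:
LHS = (0 + 1)² = 1
RHS = 0² + 2·0·1 + 1² = 1

The sides agree, so this pair does not disprove the claim.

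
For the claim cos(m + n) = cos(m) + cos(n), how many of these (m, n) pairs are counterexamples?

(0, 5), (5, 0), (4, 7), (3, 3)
4

Testing each pair:
(0, 5): LHS = cos(5) ≈ 0.2837, RHS = cos(5) + 1 ≈ 1.284 → counterexample
(5, 0): LHS = cos(5) ≈ 0.2837, RHS = cos(5) + 1 ≈ 1.284 → counterexample
(4, 7): LHS = cos(11) ≈ 0.004426, RHS = cos(4) + cos(7) ≈ 0.1003 → counterexample
(3, 3): LHS = cos(6) ≈ 0.9602, RHS = 2·cos(3) ≈ -1.98 → counterexample

That makes 4 counterexamples.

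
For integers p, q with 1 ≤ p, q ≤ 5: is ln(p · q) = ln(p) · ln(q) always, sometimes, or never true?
It holds at (p, q) = (1, 1) (both sides equal 0), but fails at (p, q) = (4, 3) (LHS = ln(12) ≈ 2.485, RHS = ln(3)·ln(4) ≈ 1.523).

Answer: Sometimes true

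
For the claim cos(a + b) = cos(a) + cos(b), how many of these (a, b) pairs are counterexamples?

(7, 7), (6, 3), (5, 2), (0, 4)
Testing each pair:
(7, 7): LHS = cos(14) ≈ 0.1367, RHS = 2·cos(7) ≈ 1.508 → counterexample
(6, 3): LHS = cos(9) ≈ -0.9111, RHS = cos(3) + cos(6) ≈ -0.02982 → counterexample
(5, 2): LHS = cos(7) ≈ 0.7539, RHS = cos(2) + cos(5) ≈ -0.1325 → counterexample
(0, 4): LHS = cos(4) ≈ -0.6536, RHS = cos(4) + 1 ≈ 0.3464 → counterexample

That makes 4 counterexamples.

Answer: 4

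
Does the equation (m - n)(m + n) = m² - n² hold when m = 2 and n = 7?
Holds

Substituting m = 2, n = 7:

LHS = (2 - 7)(2 + 7) = -45
RHS = 2² - 7² = -45

LHS = RHS, so the equation holds at this point.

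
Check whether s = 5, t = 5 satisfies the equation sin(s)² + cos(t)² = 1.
Substituting s = 5, t = 5:

LHS = sin(5)² + cos(5)² = 1
RHS = 1

LHS = RHS, so the equation holds at this point.

Answer: Holds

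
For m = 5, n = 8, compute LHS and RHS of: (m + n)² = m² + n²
LHS = (5 + 8)² = 169
RHS = 5² + 8² = 89

LHS ≠ RHS, so the equation does not hold here.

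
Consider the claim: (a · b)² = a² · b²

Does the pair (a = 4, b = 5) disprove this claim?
Substituting a = 4, b = 5:
LHS = (4 · 5)² = 400
RHS = 4² · 5² = 400

The sides agree, so this pair does not disprove the claim.

Answer: No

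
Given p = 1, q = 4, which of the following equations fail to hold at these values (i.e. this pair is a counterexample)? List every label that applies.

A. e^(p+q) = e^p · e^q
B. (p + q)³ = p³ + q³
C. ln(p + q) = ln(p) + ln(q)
B, C

Evaluating each claim at the given values:
A. LHS = e^5 ≈ 148.4, RHS = e^5 ≈ 148.4 → holds here (LHS = RHS)
B. LHS = 125, RHS = 65 → fails here (LHS ≠ RHS)
C. LHS = ln(5) ≈ 1.609, RHS = ln(4) ≈ 1.386 → fails here (LHS ≠ RHS)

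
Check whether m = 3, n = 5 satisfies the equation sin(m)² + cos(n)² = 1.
Fails

Substituting m = 3, n = 5:

LHS = sin(3)² + cos(5)² ≈ 0.1004
RHS = 1

LHS ≠ RHS, so the equation does not hold at this point.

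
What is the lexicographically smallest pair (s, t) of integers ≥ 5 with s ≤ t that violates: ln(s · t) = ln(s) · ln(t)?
(s, t) = (5, 5)

Substituting (5, 5) into the claim:
LHS = ln(5 · 5) = ln(25) ≈ 3.219
RHS = ln(5) · ln(5) = ln(5)² ≈ 2.59

Since LHS ≠ RHS, this pair disproves the claim, and no lexicographically smaller pair (s ≤ t, integers ≥ 5) does.

For instance (7, 7) is also a counterexample (LHS = ln(49) ≈ 3.892, RHS = ln(7)² ≈ 3.787), but it's lexicographically larger.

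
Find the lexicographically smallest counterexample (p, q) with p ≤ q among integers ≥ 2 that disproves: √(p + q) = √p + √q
(p, q) = (2, 2)

Substituting (2, 2) into the claim:
LHS = √(2 + 2) = 2
RHS = √2 + √2 = 2·√(2) ≈ 2.828

Since LHS ≠ RHS, this pair disproves the claim, and no lexicographically smaller pair (p ≤ q, integers ≥ 2) does.

For instance (5, 8) is also a counterexample (LHS = √(13) ≈ 3.606, RHS = √(5) + 2·√(2) ≈ 5.064), but it's lexicographically larger.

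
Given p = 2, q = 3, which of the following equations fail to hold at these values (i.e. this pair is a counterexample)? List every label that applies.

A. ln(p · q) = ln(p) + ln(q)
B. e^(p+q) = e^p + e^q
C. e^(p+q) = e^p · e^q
Evaluating each claim at the given values:
A. LHS = ln(6) ≈ 1.792, RHS = ln(2) + ln(3) ≈ 1.792 → holds here (LHS = RHS)
B. LHS = e^5 ≈ 148.4, RHS = e^2 + e^3 ≈ 27.47 → fails here (LHS ≠ RHS)
C. LHS = e^5 ≈ 148.4, RHS = e^5 ≈ 148.4 → holds here (LHS = RHS)

Answer: B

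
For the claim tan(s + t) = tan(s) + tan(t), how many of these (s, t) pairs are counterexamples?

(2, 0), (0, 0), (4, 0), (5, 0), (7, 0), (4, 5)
1

Testing each pair:
(2, 0): LHS = tan(2) ≈ -2.185, RHS = tan(2) ≈ -2.185 → satisfies claim
(0, 0): LHS = 0, RHS = 0 → satisfies claim
(4, 0): LHS = tan(4) ≈ 1.158, RHS = tan(4) ≈ 1.158 → satisfies claim
(5, 0): LHS = tan(5) ≈ -3.381, RHS = tan(5) ≈ -3.381 → satisfies claim
(7, 0): LHS = tan(7) ≈ 0.8714, RHS = tan(7) ≈ 0.8714 → satisfies claim
(4, 5): LHS = tan(9) ≈ -0.4523, RHS = tan(5) + tan(4) ≈ -2.223 → counterexample

That makes 1 counterexample.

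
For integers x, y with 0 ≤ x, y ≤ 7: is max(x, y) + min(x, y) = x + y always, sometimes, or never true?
The identity holds for every pair in the range. For instance at (x, y) = (6, 6): both sides equal 12.

Answer: Always true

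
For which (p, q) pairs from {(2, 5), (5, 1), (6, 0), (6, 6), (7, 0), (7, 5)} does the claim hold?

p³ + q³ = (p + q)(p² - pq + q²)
All pairs

Testing each pair:
(2, 5): LHS = 133, RHS = 133 → holds
(5, 1): LHS = 126, RHS = 126 → holds
(6, 0): LHS = 216, RHS = 216 → holds
(6, 6): LHS = 432, RHS = 432 → holds
(7, 0): LHS = 343, RHS = 343 → holds
(7, 5): LHS = 468, RHS = 468 → holds

Every pair satisfies the claim.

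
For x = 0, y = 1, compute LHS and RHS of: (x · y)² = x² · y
LHS = (0 · 1)² = 0
RHS = 0² · 1 = 0

LHS = RHS: the two sides agree.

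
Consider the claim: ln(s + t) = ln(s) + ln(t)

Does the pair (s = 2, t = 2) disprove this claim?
No

Substituting s = 2, t = 2:
LHS = ln(2 + 2) = ln(4) ≈ 1.386
RHS = ln(2) + ln(2) = 2·ln(2) ≈ 1.386

The sides agree, so this pair does not disprove the claim.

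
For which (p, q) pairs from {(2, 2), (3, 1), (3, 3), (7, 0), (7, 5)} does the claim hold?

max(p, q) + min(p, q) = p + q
All pairs

Testing each pair:
(2, 2): LHS = 4, RHS = 4 → holds
(3, 1): LHS = 4, RHS = 4 → holds
(3, 3): LHS = 6, RHS = 6 → holds
(7, 0): LHS = 7, RHS = 7 → holds
(7, 5): LHS = 12, RHS = 12 → holds

Every pair satisfies the claim.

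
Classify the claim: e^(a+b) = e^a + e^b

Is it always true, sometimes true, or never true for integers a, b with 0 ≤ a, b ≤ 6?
The claim fails for every pair in the range. For instance at (a, b) = (6, 4): LHS = e^10 ≈ 22026.5, RHS = e^4 + e^6 ≈ 458.

Answer: Never true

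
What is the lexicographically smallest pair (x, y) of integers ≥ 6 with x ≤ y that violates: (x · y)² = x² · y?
(x, y) = (6, 6)

Substituting (6, 6) into the claim:
LHS = (6 · 6)² = 1296
RHS = 6² · 6 = 216

Since LHS ≠ RHS, this pair disproves the claim, and no lexicographically smaller pair (x ≤ y, integers ≥ 6) does.

For instance (8, 13) is also a counterexample (LHS = 10816, RHS = 832), but it's lexicographically larger.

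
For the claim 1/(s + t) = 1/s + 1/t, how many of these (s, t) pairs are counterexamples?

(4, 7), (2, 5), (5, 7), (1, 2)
Testing each pair:
(4, 7): LHS = 1/11, RHS = 11/28 → counterexample
(2, 5): LHS = 1/7, RHS = 7/10 → counterexample
(5, 7): LHS = 1/12, RHS = 12/35 → counterexample
(1, 2): LHS = 1/3, RHS = 3/2 → counterexample

That makes 4 counterexamples.

Answer: 4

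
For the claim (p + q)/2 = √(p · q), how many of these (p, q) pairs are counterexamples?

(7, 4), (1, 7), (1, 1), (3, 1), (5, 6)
4

Testing each pair:
(7, 4): LHS = 11/2, RHS = 2·√(7) ≈ 5.292 → counterexample
(1, 7): LHS = 4, RHS = √(7) ≈ 2.646 → counterexample
(1, 1): LHS = 1, RHS = 1 → satisfies claim
(3, 1): LHS = 2, RHS = √(3) ≈ 1.732 → counterexample
(5, 6): LHS = 11/2, RHS = √(30) ≈ 5.477 → counterexample

That makes 4 counterexamples.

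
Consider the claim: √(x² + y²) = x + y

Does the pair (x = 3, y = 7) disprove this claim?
Yes

Substituting x = 3, y = 7:
LHS = √(3² + 7²) = √(58) ≈ 7.616
RHS = 3 + 7 = 10

Since LHS ≠ RHS, this pair disproves the claim.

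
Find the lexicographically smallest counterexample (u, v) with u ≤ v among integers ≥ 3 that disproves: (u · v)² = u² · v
(u, v) = (3, 3)

Substituting (3, 3) into the claim:
LHS = (3 · 3)² = 81
RHS = 3² · 3 = 27

Since LHS ≠ RHS, this pair disproves the claim, and no lexicographically smaller pair (u ≤ v, integers ≥ 3) does.

For instance (4, 8) is also a counterexample (LHS = 1024, RHS = 128), but it's lexicographically larger.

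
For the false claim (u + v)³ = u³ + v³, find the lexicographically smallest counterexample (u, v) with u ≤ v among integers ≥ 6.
(u, v) = (6, 6)

Substituting (6, 6) into the claim:
LHS = (6 + 6)³ = 1728
RHS = 6³ + 6³ = 432

Since LHS ≠ RHS, this pair disproves the claim, and no lexicographically smaller pair (u ≤ v, integers ≥ 6) does.

For instance (13, 13) is also a counterexample (LHS = 17576, RHS = 4394), but it's lexicographically larger.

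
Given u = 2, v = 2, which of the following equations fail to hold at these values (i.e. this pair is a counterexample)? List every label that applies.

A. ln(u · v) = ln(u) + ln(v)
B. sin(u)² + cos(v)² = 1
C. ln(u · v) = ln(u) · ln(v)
Evaluating each claim at the given values:
A. LHS = ln(4) ≈ 1.386, RHS = 2·ln(2) ≈ 1.386 → holds here (LHS = RHS)
B. LHS = cos(2)² + sin(2)² = 1, RHS = 1 → holds here (LHS = RHS)
C. LHS = ln(4) ≈ 1.386, RHS = ln(2)² ≈ 0.4805 → fails here (LHS ≠ RHS)

Answer: C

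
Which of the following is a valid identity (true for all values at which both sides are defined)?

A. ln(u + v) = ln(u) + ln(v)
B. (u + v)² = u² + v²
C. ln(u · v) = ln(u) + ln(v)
C

A: fails at (1, 2) — LHS = ln(3) ≈ 1.099, RHS = ln(2) ≈ 0.6931.
B: fails at (1, 3) — LHS = 16, RHS = 10.
C: holds — e.g. at (2, 3), both sides equal ln(6) ≈ 1.792.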